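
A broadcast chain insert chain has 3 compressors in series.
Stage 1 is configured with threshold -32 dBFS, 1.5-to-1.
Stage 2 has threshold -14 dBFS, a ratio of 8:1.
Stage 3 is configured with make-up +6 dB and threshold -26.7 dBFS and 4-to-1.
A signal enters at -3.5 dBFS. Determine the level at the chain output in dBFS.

-17.49375 dBFS

Stage 1: overshoot 28.5 dB → 28.5/1.5 = 19 dB → -13 dBFS.
Stage 2: overshoot 1 dB → 1/8 = 0.125 dB → -13.875 dBFS.
Stage 3: overshoot 12.825 dB → 12.825/4 = 3.20625 dB → -23.49375 dBFS; +6 dB make-up → -17.49375 dBFS.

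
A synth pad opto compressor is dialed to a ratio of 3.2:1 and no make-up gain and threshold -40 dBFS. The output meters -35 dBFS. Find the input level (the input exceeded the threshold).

-24 dBFS

Post-compression overshoot = -35 − (-40) = 5 dB.
Before 3.2:1 compression the overshoot was 5 × 3.2 = 16 dB, so input = -40 + 16 = -24 dBFS.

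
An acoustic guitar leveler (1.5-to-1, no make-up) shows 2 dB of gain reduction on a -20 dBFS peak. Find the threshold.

Input is 6 dB above T (since output overshoot × R = input overshoot: (-22 − T)·1.5 = -20 − T gives T = -26 dBFS).
Check: -26 + (-20 − (-26))/1.5 = -26 + 4 = -22 dBFS. ✓

-26 dBFS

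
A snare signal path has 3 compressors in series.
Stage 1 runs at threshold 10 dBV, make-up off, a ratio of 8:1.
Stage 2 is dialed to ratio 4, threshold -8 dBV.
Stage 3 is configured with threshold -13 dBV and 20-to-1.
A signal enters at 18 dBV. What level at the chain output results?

Stage 1: 8 dB above 10 dBV, reduced 8:1 to 1 dB above → 11 dBV.
Stage 2: 11 dBV is 19 dB over -8 dBV; at 4:1 that becomes 4.75 dB over, giving -3.25 dBV.
Stage 3: 9.75 dB above -13 dBV, reduced 20:1 to 0.4875 dB above → -12.5125 dBV.

-12.5125 dBV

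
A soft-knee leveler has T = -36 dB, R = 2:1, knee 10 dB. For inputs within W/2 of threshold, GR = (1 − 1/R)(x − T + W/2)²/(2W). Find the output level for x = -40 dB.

x − T + W/2 = -40 − (-36) + 5 = 1.
GR = (1 − 1/2) × 1² / 20 = 0.5 × 1 / 20 = 0.025 dB.
Output = -40 − 0.025 = -40.025 dB.

-40.025 dB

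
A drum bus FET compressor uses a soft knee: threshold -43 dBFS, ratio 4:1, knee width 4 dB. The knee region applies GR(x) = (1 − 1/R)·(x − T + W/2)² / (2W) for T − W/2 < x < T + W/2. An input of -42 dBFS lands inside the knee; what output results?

x − T + W/2 = -42 − (-43) + 2 = 3.
GR = (1 − 1/4) × 3² / 8 = 0.75 × 9 / 8 = 0.84375 dB.
Output = -42 − 0.84375 = -42.84375 dBFS.

-42.84375 dBFS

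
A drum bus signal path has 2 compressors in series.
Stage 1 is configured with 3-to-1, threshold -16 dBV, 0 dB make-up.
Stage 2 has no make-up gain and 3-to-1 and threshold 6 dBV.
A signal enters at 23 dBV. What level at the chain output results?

-3 dBV

Stage 1: 23 dBV is 39 dB over -16 dBV; at 3:1 that becomes 13 dB over, giving -3 dBV.
Stage 2: -3 dBV ≤ 6 dBV, so stage 2 doesn't engage; output -3 dBV.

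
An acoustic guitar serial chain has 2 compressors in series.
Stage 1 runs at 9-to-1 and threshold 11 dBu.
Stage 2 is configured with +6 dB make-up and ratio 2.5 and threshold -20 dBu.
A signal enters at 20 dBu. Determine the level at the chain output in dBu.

-1.2 dBu

Stage 1: overshoot 9 dB → 9/9 = 1 dB → 12 dBu.
Stage 2: overshoot 32 dB → 32/2.5 = 12.8 dB → -7.2 dBu; +6 dB make-up → -1.2 dBu.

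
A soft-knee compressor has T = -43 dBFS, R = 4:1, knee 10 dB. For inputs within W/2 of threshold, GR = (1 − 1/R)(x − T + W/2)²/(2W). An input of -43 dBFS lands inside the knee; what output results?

-43.9375 dBFS

x − T + W/2 = -43 − (-43) + 5 = 5.
GR = (1 − 1/4) × 5² / 20 = 0.75 × 25 / 20 = 0.9375 dB.
Output = -43 − 0.9375 = -43.9375 dBFS.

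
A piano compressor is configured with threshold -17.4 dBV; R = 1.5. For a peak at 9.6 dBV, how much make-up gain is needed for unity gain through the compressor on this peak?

Overshoot 27 dB → 27/1.5 = 18 dB after compression, so the compressed level is -17.4 + 18 = 0.6 dBV.
Make-up = target − compressed = 9.6 − 0.6 = 9 dB.

9 dB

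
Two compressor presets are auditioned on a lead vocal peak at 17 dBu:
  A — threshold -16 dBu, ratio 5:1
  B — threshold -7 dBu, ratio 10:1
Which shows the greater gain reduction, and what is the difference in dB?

A: overshoot 33 dB → output overshoot 6.6 dB → GR 26.4 dB.
B: overshoot 24 dB → output overshoot 2.4 dB → GR 21.6 dB.
A reduces 4.8 dB more.

A, by 4.8 dB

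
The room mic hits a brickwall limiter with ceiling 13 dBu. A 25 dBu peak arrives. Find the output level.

The limiter clamps the peak to its 13 dBu ceiling.

13 dBu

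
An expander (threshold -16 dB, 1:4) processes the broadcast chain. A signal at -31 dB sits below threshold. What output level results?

-76 dB

The input is 15 dB below the -16 dB threshold.
A 1:4 expander multiplies undershoot by 4: 15 × 4 = 60 dB below threshold.
Output = -16 − 60 = -76 dB.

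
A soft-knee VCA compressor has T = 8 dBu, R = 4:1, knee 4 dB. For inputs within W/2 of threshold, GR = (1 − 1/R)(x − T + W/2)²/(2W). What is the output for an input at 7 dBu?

x − T + W/2 = 7 − 8 + 2 = 1.
GR = (1 − 1/4) × 1² / 8 = 0.75 × 1 / 8 = 0.09375 dB.
Output = 7 − 0.09375 = 6.90625 dBu.

6.90625 dBu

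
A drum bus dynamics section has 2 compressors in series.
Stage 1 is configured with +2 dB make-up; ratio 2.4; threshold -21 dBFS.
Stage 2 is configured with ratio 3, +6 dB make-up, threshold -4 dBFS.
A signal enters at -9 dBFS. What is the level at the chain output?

-8 dBFS

Stage 1: 12 dB above -21 dBFS, reduced 2.4:1 to 5 dB above → -16 dBFS; +2 dB make-up → -14 dBFS.
Stage 2: -14 dBFS ≤ -4 dBFS, so stage 2 doesn't engage; make-up brings it to -8 dBFS.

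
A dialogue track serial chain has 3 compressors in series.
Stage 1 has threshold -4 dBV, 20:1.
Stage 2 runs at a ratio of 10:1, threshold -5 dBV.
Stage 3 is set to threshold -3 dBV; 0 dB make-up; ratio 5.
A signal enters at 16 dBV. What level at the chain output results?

-4.8 dBV

Stage 1: 16 dBV is 20 dB over -4 dBV; at 20:1 that becomes 1 dB over, giving -3 dBV.
Stage 2: -3 dBV is 2 dB over -5 dBV; at 10:1 that becomes 0.2 dB over, giving -4.8 dBV.
Stage 3: -4.8 dBV ≤ -3 dBV, so stage 3 doesn't engage; output -4.8 dBV.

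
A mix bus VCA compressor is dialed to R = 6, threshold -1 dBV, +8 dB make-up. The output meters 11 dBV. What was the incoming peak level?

Stripping the +8 dB make-up gives 3 dBV at the gain stage.
Post-compression overshoot = 3 − (-1) = 4 dB.
Undo the ratio: input overshoot = 4 × 6 = 24 dB, giving input = 23 dBV.

23 dBV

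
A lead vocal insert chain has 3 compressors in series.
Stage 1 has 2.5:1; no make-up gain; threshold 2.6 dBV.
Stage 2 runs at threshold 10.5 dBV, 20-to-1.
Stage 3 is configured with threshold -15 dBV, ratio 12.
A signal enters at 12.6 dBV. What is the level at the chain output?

-13.2 dBV

Stage 1: overshoot 10 dB → 10/2.5 = 4 dB → 6.6 dBV.
Stage 2: below threshold (6.6 ≤ 10.5); passes unchanged; output 6.6 dBV.
Stage 3: overshoot 21.6 dB → 21.6/12 = 1.8 dB → -13.2 dBV.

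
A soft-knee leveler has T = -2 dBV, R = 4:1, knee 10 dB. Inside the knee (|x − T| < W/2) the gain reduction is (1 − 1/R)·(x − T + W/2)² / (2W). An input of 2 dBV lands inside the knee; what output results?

-1.0375 dBV

x − T + W/2 = 2 − (-2) + 5 = 9.
GR = (1 − 1/4) × 9² / 20 = 0.75 × 81 / 20 = 3.0375 dB.
Output = 2 − 3.0375 = -1.0375 dBV.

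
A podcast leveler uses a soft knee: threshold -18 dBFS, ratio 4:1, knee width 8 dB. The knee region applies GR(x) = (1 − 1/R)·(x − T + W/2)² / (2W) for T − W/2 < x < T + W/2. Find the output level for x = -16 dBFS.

-17.6875 dBFS

x − T + W/2 = -16 − (-18) + 4 = 6.
GR = (1 − 1/4) × 6² / 16 = 0.75 × 36 / 16 = 1.6875 dB.
Output = -16 − 1.6875 = -17.6875 dBFS.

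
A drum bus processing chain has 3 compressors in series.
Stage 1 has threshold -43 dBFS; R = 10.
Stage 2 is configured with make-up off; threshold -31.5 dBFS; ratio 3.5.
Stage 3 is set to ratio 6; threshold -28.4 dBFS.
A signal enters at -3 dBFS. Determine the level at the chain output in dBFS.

-39 dBFS

Stage 1: -3 dBFS is 40 dB over -43 dBFS; at 10:1 that becomes 4 dB over, giving -39 dBFS.
Stage 2: -39 dBFS ≤ -31.5 dBFS, so stage 2 doesn't engage; output -39 dBFS.
Stage 3: -39 dBFS is at or below the -28.4 dBFS threshold — no compression; output -39 dBFS.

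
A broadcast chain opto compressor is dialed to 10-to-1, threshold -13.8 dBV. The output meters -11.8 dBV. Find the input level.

That's 2 dB above the -13.8 dBV threshold.
Input overshoot = R × output overshoot = 20 dB → input = -13.8 + 20 = 6.2 dBV.

6.2 dBV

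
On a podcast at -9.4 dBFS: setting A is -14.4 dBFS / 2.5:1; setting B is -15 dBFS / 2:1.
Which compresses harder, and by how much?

A: overshoot 5 dB → output overshoot 2 dB → GR 3 dB.
B: overshoot 5.6 dB → output overshoot 2.8 dB → GR 2.8 dB.
A reduces 0.2 dB more.

A, by 0.2 dB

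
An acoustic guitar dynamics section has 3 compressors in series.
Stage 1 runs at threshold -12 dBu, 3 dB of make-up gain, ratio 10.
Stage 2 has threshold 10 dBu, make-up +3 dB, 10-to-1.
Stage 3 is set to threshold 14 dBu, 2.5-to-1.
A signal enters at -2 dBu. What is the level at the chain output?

Stage 1: 10 dB above -12 dBu, reduced 10:1 to 1 dB above → -11 dBu; +3 dB make-up → -8 dBu.
Stage 2: -8 dBu ≤ 10 dBu, so stage 2 doesn't engage; make-up brings it to -5 dBu.
Stage 3: -5 dBu is at or below the 14 dBu threshold — no compression; output -5 dBu.

-5 dBu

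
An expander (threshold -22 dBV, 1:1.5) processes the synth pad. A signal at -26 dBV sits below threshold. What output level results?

-28 dBV

The input is 4 dB below the -22 dBV threshold.
A 1:1.5 expander multiplies undershoot by 1.5: 4 × 1.5 = 6 dB below threshold.
Output = -22 − 6 = -28 dBV.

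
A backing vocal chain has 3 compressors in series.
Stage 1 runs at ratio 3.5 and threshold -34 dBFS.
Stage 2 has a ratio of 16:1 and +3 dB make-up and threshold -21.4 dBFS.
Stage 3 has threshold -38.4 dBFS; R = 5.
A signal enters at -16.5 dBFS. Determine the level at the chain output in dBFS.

Stage 1: 17.5 dB above -34 dBFS, reduced 3.5:1 to 5 dB above → -29 dBFS.
Stage 2: -29 dBFS ≤ -21.4 dBFS, so stage 2 doesn't engage; make-up brings it to -26 dBFS.
Stage 3: -26 dBFS is 12.4 dB over -38.4 dBFS; at 5:1 that becomes 2.48 dB over, giving -35.92 dBFS.

-35.92 dBFS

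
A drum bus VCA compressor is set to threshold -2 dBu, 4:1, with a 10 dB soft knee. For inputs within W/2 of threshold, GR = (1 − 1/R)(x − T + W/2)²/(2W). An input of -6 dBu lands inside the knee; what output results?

x − T + W/2 = -6 − (-2) + 5 = 1.
GR = (1 − 1/4) × 1² / 20 = 0.75 × 1 / 20 = 0.0375 dB.
Output = -6 − 0.0375 = -6.0375 dBu.

-6.0375 dBu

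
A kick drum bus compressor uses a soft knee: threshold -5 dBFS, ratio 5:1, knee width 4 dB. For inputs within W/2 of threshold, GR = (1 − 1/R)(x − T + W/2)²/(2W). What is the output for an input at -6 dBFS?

x − T + W/2 = -6 − (-5) + 2 = 1.
GR = (1 − 1/5) × 1² / 8 = 0.8 × 1 / 8 = 0.1 dB.
Output = -6 − 0.1 = -6.1 dBFS.

-6.1 dBFS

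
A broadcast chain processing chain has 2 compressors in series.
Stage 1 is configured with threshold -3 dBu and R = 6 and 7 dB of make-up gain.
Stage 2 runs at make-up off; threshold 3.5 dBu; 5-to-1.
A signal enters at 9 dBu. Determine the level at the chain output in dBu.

Stage 1: 12 dB above -3 dBu, reduced 6:1 to 2 dB above → -1 dBu; +7 dB make-up → 6 dBu.
Stage 2: 2.5 dB above 3.5 dBu, reduced 5:1 to 0.5 dB above → 4 dBu.

4 dBu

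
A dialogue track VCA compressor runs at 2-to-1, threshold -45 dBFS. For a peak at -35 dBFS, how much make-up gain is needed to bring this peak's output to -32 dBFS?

8 dB

Overshoot 10 dB → 10/2 = 5 dB after compression, so the compressed level is -45 + 5 = -40 dBFS.
Make-up = target − compressed = -32 − (-40) = 8 dB.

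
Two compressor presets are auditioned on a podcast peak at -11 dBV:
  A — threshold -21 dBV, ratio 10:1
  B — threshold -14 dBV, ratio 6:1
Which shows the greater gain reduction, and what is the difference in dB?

A, by 6.5 dB

A: 10 dB over, compressed to 1 dB over, so 9 dB of GR.
B: 3 dB over, compressed to 0.5 dB over, so 2.5 dB of GR.
A reduces 6.5 dB more.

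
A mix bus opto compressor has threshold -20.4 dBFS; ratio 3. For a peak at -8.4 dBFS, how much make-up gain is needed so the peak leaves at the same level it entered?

Overshoot 12 dB → 12/3 = 4 dB after compression, so the compressed level is -20.4 + 4 = -16.4 dBFS.
Make-up = target − compressed = -8.4 − (-16.4) = 8 dB.

8 dB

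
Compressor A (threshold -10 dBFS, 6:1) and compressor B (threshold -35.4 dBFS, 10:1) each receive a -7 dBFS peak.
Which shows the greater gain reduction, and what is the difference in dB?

A: overshoot 3 dB → output overshoot 0.5 dB → GR 2.5 dB.
B: overshoot 28.4 dB → output overshoot 2.84 dB → GR 25.56 dB.
B applies 23.06 dB more gain reduction.

B, by 23.06 dB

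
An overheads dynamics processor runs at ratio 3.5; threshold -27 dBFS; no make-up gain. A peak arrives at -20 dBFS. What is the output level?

Overshoot: -20 − (-27) = 7 dB.
The 7 dB excess becomes 2 dB after 3.5:1 reduction.
Output = -27 + 2 = -25 dBFS.

-25 dBFS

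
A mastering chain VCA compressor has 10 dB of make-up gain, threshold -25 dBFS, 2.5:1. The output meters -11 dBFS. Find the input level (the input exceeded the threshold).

Before make-up, the level was -11 − 10 = -21 dBFS.
Post-compression overshoot = -21 − (-25) = 4 dB.
Before 2.5:1 compression the overshoot was 4 × 2.5 = 10 dB, so input = -25 + 10 = -15 dBFS.

-15 dBFS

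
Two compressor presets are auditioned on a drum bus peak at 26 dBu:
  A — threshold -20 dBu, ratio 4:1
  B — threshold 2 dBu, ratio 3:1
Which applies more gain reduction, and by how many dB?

A, by 18.5 dB

A: overshoot 46 dB → output overshoot 11.5 dB → GR 34.5 dB.
B: overshoot 24 dB → output overshoot 8 dB → GR 16 dB.
Difference: 18.5 dB in favour of A.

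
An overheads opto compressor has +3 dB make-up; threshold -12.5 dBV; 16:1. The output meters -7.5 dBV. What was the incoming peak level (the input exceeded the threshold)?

19.5 dBV

Remove make-up: -7.5 − 3 = -10.5 dBV.
The compressed level sits -10.5 − (-12.5) = 2 dB over threshold.
Undo the ratio: input overshoot = 2 × 16 = 32 dB, giving input = 19.5 dBV.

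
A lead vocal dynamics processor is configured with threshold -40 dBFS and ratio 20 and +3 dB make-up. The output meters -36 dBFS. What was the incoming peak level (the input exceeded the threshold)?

Remove make-up: -36 − 3 = -39 dBFS.
The compressed level sits -39 − (-40) = 1 dB over threshold.
Input overshoot = R × output overshoot = 20 dB → input = -40 + 20 = -20 dBFS.

-20 dBFS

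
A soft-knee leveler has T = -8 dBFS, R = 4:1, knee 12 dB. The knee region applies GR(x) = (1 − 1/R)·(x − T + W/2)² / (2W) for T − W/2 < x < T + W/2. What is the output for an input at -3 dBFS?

-6.78125 dBFS

x − T + W/2 = -3 − (-8) + 6 = 11.
GR = (1 − 1/4) × 11² / 24 = 0.75 × 121 / 24 = 3.78125 dB.
Output = -3 − 3.78125 = -6.78125 dBFS.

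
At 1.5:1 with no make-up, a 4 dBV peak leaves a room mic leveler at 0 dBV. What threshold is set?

Gain reduction = 4 − 0 = 4 dB; output overshoot = GR / (R − 1) = 4 / 0.5 = 8 dB.
Threshold = output − output overshoot = 0 − 8 = -8 dBV.

-8 dBV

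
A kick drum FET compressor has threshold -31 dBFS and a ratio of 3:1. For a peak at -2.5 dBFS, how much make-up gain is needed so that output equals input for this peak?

Without make-up, output = threshold + overshoot/3 = -31 + 9.5 = -21.5 dBFS.
Gap to target: 19 dB.

19 dB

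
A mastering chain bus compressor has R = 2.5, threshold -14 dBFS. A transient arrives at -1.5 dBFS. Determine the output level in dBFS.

-1.5 dBFS sits 12.5 dB over threshold.
The 12.5 dB excess becomes 5 dB after 2.5:1 reduction.
Output = -14 + 5 = -9 dBFS.

-9 dBFS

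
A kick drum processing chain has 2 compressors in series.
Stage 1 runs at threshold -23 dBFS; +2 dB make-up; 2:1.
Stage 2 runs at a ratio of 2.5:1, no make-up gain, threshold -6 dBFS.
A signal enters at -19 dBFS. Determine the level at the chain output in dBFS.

-19 dBFS

Stage 1: overshoot 4 dB → 4/2 = 2 dB → -21 dBFS; +2 dB make-up → -19 dBFS.
Stage 2: -19 dBFS ≤ -6 dBFS, so stage 2 doesn't engage; output -19 dBFS.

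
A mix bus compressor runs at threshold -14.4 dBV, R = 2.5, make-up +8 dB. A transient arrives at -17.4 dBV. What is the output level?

-9.4 dBV

-17.4 dBV is 3 dB below the -14.4 dBV threshold, so no gain reduction is applied.
Make-up gain adds 8 dB: -17.4 + 8 = -9.4 dBV.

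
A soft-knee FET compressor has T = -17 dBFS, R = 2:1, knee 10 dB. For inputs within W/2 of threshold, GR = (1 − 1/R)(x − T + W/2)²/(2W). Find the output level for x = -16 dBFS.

x − T + W/2 = -16 − (-17) + 5 = 6.
GR = (1 − 1/2) × 6² / 20 = 0.5 × 36 / 20 = 0.9 dB.
Output = -16 − 0.9 = -16.9 dBFS.

-16.9 dBFS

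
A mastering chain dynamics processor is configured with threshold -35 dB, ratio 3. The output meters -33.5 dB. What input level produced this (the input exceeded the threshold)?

The compressed level sits -33.5 − (-35) = 1.5 dB over threshold.
Undo the ratio: input overshoot = 1.5 × 3 = 4.5 dB, giving input = -30.5 dB.

-30.5 dB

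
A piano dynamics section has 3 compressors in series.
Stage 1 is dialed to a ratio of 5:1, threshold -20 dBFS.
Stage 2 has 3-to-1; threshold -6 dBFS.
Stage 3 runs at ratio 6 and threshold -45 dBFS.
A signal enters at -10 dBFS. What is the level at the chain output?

-40.5 dBFS

Stage 1: 10 dB above -20 dBFS, reduced 5:1 to 2 dB above → -18 dBFS.
Stage 2: -18 dBFS ≤ -6 dBFS, so stage 2 doesn't engage; output -18 dBFS.
Stage 3: overshoot 27 dB → 27/6 = 4.5 dB → -40.5 dBFS.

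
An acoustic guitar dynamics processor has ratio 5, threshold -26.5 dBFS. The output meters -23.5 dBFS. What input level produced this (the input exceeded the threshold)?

Post-compression overshoot = -23.5 − (-26.5) = 3 dB.
Input overshoot = R × output overshoot = 15 dB → input = -26.5 + 15 = -11.5 dBFS.

-11.5 dBFS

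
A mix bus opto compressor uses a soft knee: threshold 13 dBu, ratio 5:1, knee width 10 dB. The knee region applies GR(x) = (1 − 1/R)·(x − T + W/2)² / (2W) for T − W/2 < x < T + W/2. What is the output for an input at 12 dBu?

x − T + W/2 = 12 − 13 + 5 = 4.
GR = (1 − 1/5) × 4² / 20 = 0.8 × 16 / 20 = 0.64 dB.
Output = 12 − 0.64 = 11.36 dBu.

11.36 dBu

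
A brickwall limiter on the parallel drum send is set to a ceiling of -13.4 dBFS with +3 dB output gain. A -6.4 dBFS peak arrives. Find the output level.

-10.4 dBFS

The limiter clamps the peak to its -13.4 dBFS ceiling.
Output gain then adds 3 dB: -13.4 + 3 = -10.4 dBFS.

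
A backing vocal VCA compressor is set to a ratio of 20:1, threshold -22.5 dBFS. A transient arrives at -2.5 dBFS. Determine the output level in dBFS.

-21.5 dBFS

-2.5 dBFS sits 20 dB over threshold.
The 20 dB excess becomes 1 dB after 20:1 reduction.
Output = -22.5 + 1 = -21.5 dBFS.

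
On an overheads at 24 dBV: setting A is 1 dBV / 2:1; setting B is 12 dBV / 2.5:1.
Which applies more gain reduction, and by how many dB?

A, by 4.3 dB

A: GR = 23 − 23/2 = 11.5 dB.
B: GR = 12 − 12/2.5 = 7.2 dB.
Difference: 4.3 dB in favour of A.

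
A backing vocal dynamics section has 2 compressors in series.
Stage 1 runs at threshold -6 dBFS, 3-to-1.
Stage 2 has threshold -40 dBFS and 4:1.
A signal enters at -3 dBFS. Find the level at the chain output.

Stage 1: overshoot 3 dB → 3/3 = 1 dB → -5 dBFS.
Stage 2: -5 dBFS is 35 dB over -40 dBFS; at 4:1 that becomes 8.75 dB over, giving -31.25 dBFS.

-31.25 dBFS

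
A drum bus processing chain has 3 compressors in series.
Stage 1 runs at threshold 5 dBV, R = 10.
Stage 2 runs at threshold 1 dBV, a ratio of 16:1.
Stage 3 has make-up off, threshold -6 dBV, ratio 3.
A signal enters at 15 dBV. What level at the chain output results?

-3.5625 dBV

Stage 1: overshoot 10 dB → 10/10 = 1 dB → 6 dBV.
Stage 2: 6 dBV is 5 dB over 1 dBV; at 16:1 that becomes 0.3125 dB over, giving 1.3125 dBV.
Stage 3: 1.3125 dBV is 7.3125 dB over -6 dBV; at 3:1 that becomes 2.4375 dB over, giving -3.5625 dBV.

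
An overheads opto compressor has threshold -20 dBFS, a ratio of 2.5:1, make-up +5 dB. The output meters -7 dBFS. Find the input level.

0 dBFS

Before make-up, the level was -7 − 5 = -12 dBFS.
The compressed level sits -12 − (-20) = 8 dB over threshold.
Before 2.5:1 compression the overshoot was 8 × 2.5 = 20 dB, so input = -20 + 20 = 0 dBFS.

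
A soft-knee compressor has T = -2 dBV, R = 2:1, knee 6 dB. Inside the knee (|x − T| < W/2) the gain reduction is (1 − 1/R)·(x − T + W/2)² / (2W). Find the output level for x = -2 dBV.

-2.375 dBV

x − T + W/2 = -2 − (-2) + 3 = 3.
GR = (1 − 1/2) × 3² / 12 = 0.5 × 9 / 12 = 0.375 dB.
Output = -2 − 0.375 = -2.375 dBV.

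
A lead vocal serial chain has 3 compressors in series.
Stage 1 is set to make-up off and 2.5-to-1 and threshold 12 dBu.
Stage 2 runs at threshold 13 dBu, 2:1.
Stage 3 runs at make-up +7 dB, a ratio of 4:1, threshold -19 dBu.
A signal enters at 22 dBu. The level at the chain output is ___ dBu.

Stage 1: 22 dBu is 10 dB over 12 dBu; at 2.5:1 that becomes 4 dB over, giving 16 dBu.
Stage 2: 3 dB above 13 dBu, reduced 2:1 to 1.5 dB above → 14.5 dBu.
Stage 3: 33.5 dB above -19 dBu, reduced 4:1 to 8.375 dB above → -10.625 dBu; +7 dB make-up → -3.625 dBu.

-3.625 dBu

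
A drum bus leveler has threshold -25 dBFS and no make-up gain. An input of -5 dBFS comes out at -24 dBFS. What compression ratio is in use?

20:1

Input overshoot = -5 − (-25) = 20 dB; output overshoot = -24 − (-25) = 1 dB.
Ratio = 20 / 1 = 20.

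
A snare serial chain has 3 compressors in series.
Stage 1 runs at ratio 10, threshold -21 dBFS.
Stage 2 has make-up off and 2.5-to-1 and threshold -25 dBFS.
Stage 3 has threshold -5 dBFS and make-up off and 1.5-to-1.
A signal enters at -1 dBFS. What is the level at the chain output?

-22.6 dBFS

Stage 1: overshoot 20 dB → 20/10 = 2 dB → -19 dBFS.
Stage 2: -19 dBFS is 6 dB over -25 dBFS; at 2.5:1 that becomes 2.4 dB over, giving -22.6 dBFS.
Stage 3: -22.6 dBFS ≤ -5 dBFS, so stage 3 doesn't engage; output -22.6 dBFS.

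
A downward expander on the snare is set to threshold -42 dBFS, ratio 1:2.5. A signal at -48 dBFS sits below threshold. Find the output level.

The input is 6 dB below the -42 dBFS threshold.
A 1:2.5 expander multiplies undershoot by 2.5: 6 × 2.5 = 15 dB below threshold.
Output = -42 − 15 = -57 dBFS.

-57 dBFS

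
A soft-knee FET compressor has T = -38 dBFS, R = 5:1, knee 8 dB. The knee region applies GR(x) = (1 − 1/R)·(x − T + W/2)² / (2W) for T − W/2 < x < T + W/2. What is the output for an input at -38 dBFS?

x − T + W/2 = -38 − (-38) + 4 = 4.
GR = (1 − 1/5) × 4² / 16 = 0.8 × 16 / 16 = 0.8 dB.
Output = -38 − 0.8 = -38.8 dBFS.

-38.8 dBFS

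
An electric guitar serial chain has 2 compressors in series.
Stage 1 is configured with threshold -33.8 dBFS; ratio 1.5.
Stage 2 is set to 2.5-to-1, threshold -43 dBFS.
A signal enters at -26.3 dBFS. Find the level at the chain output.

-37.32 dBFS

Stage 1: overshoot 7.5 dB → 7.5/1.5 = 5 dB → -28.8 dBFS.
Stage 2: -28.8 dBFS is 14.2 dB over -43 dBFS; at 2.5:1 that becomes 5.68 dB over, giving -37.32 dBFS.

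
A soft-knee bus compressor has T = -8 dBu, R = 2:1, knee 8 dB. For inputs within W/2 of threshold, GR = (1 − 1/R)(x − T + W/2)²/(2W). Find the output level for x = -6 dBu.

x − T + W/2 = -6 − (-8) + 4 = 6.
GR = (1 − 1/2) × 6² / 16 = 0.5 × 36 / 16 = 1.125 dB.
Output = -6 − 1.125 = -7.125 dBu.

-7.125 dBu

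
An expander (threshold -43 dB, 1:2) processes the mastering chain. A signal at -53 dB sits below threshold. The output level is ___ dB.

Undershoot = (-43) − (-53) = 10 dB.
At 1:2, that expands to 20 dB under threshold.
Output = -43 − 20 = -63 dB.

-63 dB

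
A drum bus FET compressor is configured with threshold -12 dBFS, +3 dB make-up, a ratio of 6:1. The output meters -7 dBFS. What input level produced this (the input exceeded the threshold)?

Before make-up, the level was -7 − 3 = -10 dBFS.
That's 2 dB above the -12 dBFS threshold.
Before 6:1 compression the overshoot was 2 × 6 = 12 dB, so input = -12 + 12 = 0 dBFS.

0 dBFS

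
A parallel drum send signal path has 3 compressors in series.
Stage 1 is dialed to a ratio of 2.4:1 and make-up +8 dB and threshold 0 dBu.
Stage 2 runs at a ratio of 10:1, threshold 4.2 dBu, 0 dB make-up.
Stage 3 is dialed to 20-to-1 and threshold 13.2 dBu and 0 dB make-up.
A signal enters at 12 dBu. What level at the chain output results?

5.08 dBu

Stage 1: 12 dB above 0 dBu, reduced 2.4:1 to 5 dB above → 5 dBu; +8 dB make-up → 13 dBu.
Stage 2: 8.8 dB above 4.2 dBu, reduced 10:1 to 0.88 dB above → 5.08 dBu.
Stage 3: below threshold (5.08 ≤ 13.2); passes unchanged; output 5.08 dBu.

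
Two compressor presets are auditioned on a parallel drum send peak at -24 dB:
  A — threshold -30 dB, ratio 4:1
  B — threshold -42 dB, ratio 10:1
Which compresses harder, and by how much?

B, by 11.7 dB

A: GR = 6 − 6/4 = 4.5 dB.
B: GR = 18 − 18/10 = 16.2 dB.
Difference: 11.7 dB in favour of B.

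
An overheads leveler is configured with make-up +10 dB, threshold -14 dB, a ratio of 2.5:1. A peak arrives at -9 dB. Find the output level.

-2 dB

-9 dB sits 5 dB over threshold.
2.5:1 compression reduces that to 5/2.5 = 2 dB over.
So the level is -14 + 2 = -12 dB; make-up adds 10 dB, giving -2 dB.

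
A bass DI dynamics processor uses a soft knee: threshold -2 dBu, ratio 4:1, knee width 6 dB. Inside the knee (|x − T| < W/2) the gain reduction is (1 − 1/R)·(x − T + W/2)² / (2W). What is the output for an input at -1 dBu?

-2 dBu

x − T + W/2 = -1 − (-2) + 3 = 4.
GR = (1 − 1/4) × 4² / 12 = 0.75 × 16 / 12 = 1 dB.
Output = -1 − 1 = -2 dBu.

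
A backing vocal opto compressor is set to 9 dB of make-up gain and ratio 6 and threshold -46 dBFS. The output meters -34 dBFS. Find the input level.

-28 dBFS

Before make-up, the level was -34 − 9 = -43 dBFS.
That's 3 dB above the -46 dBFS threshold.
Input overshoot = R × output overshoot = 18 dB → input = -46 + 18 = -28 dBFS.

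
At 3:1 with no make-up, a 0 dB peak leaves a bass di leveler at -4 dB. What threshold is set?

Input is 6 dB above T (since output overshoot × R = input overshoot: (-4 − T)·3 = 0 − T gives T = -6 dB).
Check: -6 + (0 − (-6))/3 = -6 + 2 = -4 dB. ✓

-6 dB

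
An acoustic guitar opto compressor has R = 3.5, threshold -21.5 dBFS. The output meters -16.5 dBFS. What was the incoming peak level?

Post-compression overshoot = -16.5 − (-21.5) = 5 dB.
Undo the ratio: input overshoot = 5 × 3.5 = 17.5 dB, giving input = -4 dBFS.

-4 dBFS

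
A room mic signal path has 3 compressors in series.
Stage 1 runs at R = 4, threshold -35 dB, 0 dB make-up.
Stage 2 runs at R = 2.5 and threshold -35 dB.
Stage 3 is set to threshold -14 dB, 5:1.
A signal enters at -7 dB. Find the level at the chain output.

-32.2 dB

Stage 1: 28 dB above -35 dB, reduced 4:1 to 7 dB above → -28 dB.
Stage 2: overshoot 7 dB → 7/2.5 = 2.8 dB → -32.2 dB.
Stage 3: below threshold (-32.2 ≤ -14); passes unchanged; output -32.2 dB.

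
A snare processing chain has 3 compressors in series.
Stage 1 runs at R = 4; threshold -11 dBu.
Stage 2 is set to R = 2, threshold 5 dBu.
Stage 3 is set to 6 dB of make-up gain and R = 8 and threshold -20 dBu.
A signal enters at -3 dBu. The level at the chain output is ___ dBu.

Stage 1: overshoot 8 dB → 8/4 = 2 dB → -9 dBu.
Stage 2: -9 dBu ≤ 5 dBu, so stage 2 doesn't engage; output -9 dBu.
Stage 3: 11 dB above -20 dBu, reduced 8:1 to 1.375 dB above → -18.625 dBu; +6 dB make-up → -12.625 dBu.

-12.625 dBu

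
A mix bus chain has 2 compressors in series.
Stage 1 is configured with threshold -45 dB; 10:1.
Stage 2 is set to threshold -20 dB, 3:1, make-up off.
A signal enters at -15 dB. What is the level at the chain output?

-42 dB

Stage 1: -15 dB is 30 dB over -45 dB; at 10:1 that becomes 3 dB over, giving -42 dB.
Stage 2: below threshold (-42 ≤ -20); passes unchanged; output -42 dB.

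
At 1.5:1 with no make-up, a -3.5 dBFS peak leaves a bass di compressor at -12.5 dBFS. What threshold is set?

-30.5 dBFS

Input is 27 dB above T (since output overshoot × R = input overshoot: (-12.5 − T)·1.5 = -3.5 − T gives T = -30.5 dBFS).
Check: -30.5 + (-3.5 − (-30.5))/1.5 = -30.5 + 18 = -12.5 dBFS. ✓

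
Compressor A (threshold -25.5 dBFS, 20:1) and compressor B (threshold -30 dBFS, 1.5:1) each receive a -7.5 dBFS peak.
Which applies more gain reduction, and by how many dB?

A, by 9.6 dB

A: GR = 18 − 18/20 = 17.1 dB.
B: GR = 22.5 − 22.5/1.5 = 7.5 dB.
A reduces 9.6 dB more.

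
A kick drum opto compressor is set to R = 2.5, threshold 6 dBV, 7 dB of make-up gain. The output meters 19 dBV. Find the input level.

21 dBV

Stripping the +7 dB make-up gives 12 dBV at the gain stage.
Post-compression overshoot = 12 − 6 = 6 dB.
Undo the ratio: input overshoot = 6 × 2.5 = 15 dB, giving input = 21 dBV.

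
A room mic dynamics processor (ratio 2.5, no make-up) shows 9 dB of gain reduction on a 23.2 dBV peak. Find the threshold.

Gain reduction = 23.2 − 14.2 = 9 dB; output overshoot = GR / (R − 1) = 9 / 1.5 = 6 dB.
Threshold = output − output overshoot = 14.2 − 6 = 8.2 dBV.

8.2 dBV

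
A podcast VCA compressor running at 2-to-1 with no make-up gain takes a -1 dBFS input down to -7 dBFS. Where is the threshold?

Gain reduction = -1 − (-7) = 6 dB; output overshoot = GR / (R − 1) = 6 / 1 = 6 dB.
Threshold = output − output overshoot = -7 − 6 = -13 dBFS.

-13 dBFS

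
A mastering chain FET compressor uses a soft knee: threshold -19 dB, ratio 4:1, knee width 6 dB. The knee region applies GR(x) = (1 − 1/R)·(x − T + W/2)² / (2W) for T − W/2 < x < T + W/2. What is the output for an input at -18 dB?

x − T + W/2 = -18 − (-19) + 3 = 4.
GR = (1 − 1/4) × 4² / 12 = 0.75 × 16 / 12 = 1 dB.
Output = -18 − 1 = -19 dB.

-19 dB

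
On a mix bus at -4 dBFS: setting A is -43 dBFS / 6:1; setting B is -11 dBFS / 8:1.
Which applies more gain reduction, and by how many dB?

A: GR = 39 − 39/6 = 32.5 dB.
B: GR = 7 − 7/8 = 6.125 dB.
A reduces 26.375 dB more.

A, by 26.375 dB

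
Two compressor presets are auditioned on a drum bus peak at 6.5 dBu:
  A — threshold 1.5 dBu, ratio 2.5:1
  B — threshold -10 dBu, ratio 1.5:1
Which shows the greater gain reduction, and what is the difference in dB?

B, by 2.5 dB

A: 5 dB over, compressed to 2 dB over, so 3 dB of GR.
B: 16.5 dB over, compressed to 11 dB over, so 5.5 dB of GR.
B reduces 2.5 dB more.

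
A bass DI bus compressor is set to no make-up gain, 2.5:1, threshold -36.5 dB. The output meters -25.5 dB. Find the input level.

-9 dB

That's 11 dB above the -36.5 dB threshold.
Input overshoot = R × output overshoot = 27.5 dB → input = -36.5 + 27.5 = -9 dB.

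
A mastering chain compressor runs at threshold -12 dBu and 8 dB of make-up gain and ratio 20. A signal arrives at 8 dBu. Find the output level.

-3 dBu

Overshoot: 8 − (-12) = 20 dB.
20:1 compression reduces that to 20/20 = 1 dB over.
So the level is -12 + 1 = -11 dBu; make-up adds 8 dB, giving -3 dBu.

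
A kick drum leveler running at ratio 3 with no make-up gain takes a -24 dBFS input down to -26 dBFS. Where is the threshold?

Input is 3 dB above T (since output overshoot × R = input overshoot: (-26 − T)·3 = -24 − T gives T = -27 dBFS).
Check: -27 + (-24 − (-27))/3 = -27 + 1 = -26 dBFS. ✓

-27 dBFS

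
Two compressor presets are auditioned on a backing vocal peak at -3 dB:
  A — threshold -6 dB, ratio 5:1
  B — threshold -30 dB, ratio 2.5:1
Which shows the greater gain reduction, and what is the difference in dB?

B, by 13.8 dB

A: overshoot 3 dB → output overshoot 0.6 dB → GR 2.4 dB.
B: overshoot 27 dB → output overshoot 10.8 dB → GR 16.2 dB.
B reduces 13.8 dB more.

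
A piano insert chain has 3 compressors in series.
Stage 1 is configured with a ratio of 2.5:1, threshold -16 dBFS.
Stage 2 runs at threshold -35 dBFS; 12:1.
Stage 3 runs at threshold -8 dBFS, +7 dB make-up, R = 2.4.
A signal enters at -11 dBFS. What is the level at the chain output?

Stage 1: 5 dB above -16 dBFS, reduced 2.5:1 to 2 dB above → -14 dBFS.
Stage 2: 21 dB above -35 dBFS, reduced 12:1 to 1.75 dB above → -33.25 dBFS.
Stage 3: below threshold (-33.25 ≤ -8); passes unchanged; make-up brings it to -26.25 dBFS.

-26.25 dBFS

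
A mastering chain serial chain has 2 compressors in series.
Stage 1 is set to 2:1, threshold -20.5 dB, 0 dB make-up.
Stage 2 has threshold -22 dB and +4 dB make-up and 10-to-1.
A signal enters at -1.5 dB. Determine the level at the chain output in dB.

Stage 1: 19 dB above -20.5 dB, reduced 2:1 to 9.5 dB above → -11 dB.
Stage 2: overshoot 11 dB → 11/10 = 1.1 dB → -20.9 dB; +4 dB make-up → -16.9 dB.

-16.9 dB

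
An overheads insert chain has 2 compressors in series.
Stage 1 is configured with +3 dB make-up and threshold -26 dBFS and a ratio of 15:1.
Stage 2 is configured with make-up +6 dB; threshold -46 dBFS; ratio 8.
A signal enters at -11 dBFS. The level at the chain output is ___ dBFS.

-37 dBFS

Stage 1: -11 dBFS is 15 dB over -26 dBFS; at 15:1 that becomes 1 dB over, giving -25 dBFS; +3 dB make-up → -22 dBFS.
Stage 2: 24 dB above -46 dBFS, reduced 8:1 to 3 dB above → -43 dBFS; +6 dB make-up → -37 dBFS.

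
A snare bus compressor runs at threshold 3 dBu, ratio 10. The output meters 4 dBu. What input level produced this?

The compressed level sits 4 − 3 = 1 dB over threshold.
Undo the ratio: input overshoot = 1 × 10 = 10 dB, giving input = 13 dBu.

13 dBu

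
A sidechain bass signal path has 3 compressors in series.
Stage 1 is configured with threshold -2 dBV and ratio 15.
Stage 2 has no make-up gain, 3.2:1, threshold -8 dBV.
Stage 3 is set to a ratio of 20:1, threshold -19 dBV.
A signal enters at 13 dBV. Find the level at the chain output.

-18.340625 dBV

Stage 1: 15 dB above -2 dBV, reduced 15:1 to 1 dB above → -1 dBV.
Stage 2: 7 dB above -8 dBV, reduced 3.2:1 to 2.1875 dB above → -5.8125 dBV.
Stage 3: -5.8125 dBV is 13.1875 dB over -19 dBV; at 20:1 that becomes 0.659375 dB over, giving -18.340625 dBV.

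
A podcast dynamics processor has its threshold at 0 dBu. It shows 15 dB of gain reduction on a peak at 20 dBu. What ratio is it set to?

4:1

Input overshoot = 20 − 0 = 20 dB.
Output overshoot = 20 − 15 = 5 dB.
Ratio = input overshoot / output overshoot = 20 / 5 = 4.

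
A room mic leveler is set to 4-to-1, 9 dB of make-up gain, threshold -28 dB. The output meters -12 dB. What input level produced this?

0 dB

Remove make-up: -12 − 9 = -21 dB.
Post-compression overshoot = -21 − (-28) = 7 dB.
Input overshoot = R × output overshoot = 28 dB → input = -28 + 28 = 0 dB.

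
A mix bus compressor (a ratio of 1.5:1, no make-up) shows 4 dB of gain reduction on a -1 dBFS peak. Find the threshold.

Gain reduction = -1 − (-5) = 4 dB; output overshoot = GR / (R − 1) = 4 / 0.5 = 8 dB.
Threshold = output − output overshoot = -5 − 8 = -13 dBFS.

-13 dBFS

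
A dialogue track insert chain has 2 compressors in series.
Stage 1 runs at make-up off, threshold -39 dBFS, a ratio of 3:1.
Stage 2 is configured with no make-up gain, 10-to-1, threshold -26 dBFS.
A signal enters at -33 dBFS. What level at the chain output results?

Stage 1: 6 dB above -39 dBFS, reduced 3:1 to 2 dB above → -37 dBFS.
Stage 2: below threshold (-37 ≤ -26); passes unchanged; output -37 dBFS.

-37 dBFS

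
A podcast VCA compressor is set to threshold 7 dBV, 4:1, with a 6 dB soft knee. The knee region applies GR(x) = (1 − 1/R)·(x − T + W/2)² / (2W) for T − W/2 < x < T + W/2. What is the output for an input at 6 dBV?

x − T + W/2 = 6 − 7 + 3 = 2.
GR = (1 − 1/4) × 2² / 12 = 0.75 × 4 / 12 = 0.25 dB.
Output = 6 − 0.25 = 5.75 dBV.

5.75 dBV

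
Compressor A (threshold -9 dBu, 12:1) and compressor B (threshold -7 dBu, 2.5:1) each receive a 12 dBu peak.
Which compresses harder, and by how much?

A, by 7.85 dB

A: overshoot 21 dB → output overshoot 1.75 dB → GR 19.25 dB.
B: overshoot 19 dB → output overshoot 7.6 dB → GR 11.4 dB.
A applies 7.85 dB more gain reduction.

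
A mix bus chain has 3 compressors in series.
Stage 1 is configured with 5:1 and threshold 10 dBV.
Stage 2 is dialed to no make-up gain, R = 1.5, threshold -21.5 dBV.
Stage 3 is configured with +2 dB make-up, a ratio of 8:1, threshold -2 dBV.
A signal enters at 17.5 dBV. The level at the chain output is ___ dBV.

0.3125 dBV

Stage 1: 7.5 dB above 10 dBV, reduced 5:1 to 1.5 dB above → 11.5 dBV.
Stage 2: overshoot 33 dB → 33/1.5 = 22 dB → 0.5 dBV.
Stage 3: 0.5 dBV is 2.5 dB over -2 dBV; at 8:1 that becomes 0.3125 dB over, giving -1.6875 dBV; +2 dB make-up → 0.3125 dBV.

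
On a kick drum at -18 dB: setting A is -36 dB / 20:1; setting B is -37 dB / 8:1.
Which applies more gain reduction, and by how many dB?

A, by 0.475 dB

A: GR = 18 − 18/20 = 17.1 dB.
B: GR = 19 − 19/8 = 16.625 dB.
Difference: 0.475 dB in favour of A.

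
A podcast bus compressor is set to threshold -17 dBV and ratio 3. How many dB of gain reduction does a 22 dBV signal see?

26 dB

22 dBV exceeds the threshold by 39 dB.
At 3:1, output sits 39/3 = 13 dB above threshold.
GR = overshoot in − overshoot out = 39 − 13 = 26 dB.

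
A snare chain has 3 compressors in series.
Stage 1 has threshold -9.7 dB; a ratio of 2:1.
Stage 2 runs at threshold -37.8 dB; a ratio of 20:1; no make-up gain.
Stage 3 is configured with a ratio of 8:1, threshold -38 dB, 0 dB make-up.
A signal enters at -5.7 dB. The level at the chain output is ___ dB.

-37.786875 dB

Stage 1: overshoot 4 dB → 4/2 = 2 dB → -7.7 dB.
Stage 2: overshoot 30.1 dB → 30.1/20 = 1.505 dB → -36.295 dB.
Stage 3: 1.705 dB above -38 dB, reduced 8:1 to 0.213125 dB above → -37.786875 dB.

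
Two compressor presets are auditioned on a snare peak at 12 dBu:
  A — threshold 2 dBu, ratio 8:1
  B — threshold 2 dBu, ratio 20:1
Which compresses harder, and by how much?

B, by 0.75 dB

A: GR = 10 − 10/8 = 8.75 dB.
B: GR = 10 − 10/20 = 9.5 dB.
B reduces 0.75 dB more.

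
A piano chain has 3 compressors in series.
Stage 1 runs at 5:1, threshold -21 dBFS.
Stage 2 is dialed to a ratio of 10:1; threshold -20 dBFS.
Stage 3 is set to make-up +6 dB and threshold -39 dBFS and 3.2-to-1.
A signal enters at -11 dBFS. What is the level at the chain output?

-27.03125 dBFS

Stage 1: 10 dB above -21 dBFS, reduced 5:1 to 2 dB above → -19 dBFS.
Stage 2: overshoot 1 dB → 1/10 = 0.1 dB → -19.9 dBFS.
Stage 3: overshoot 19.1 dB → 19.1/3.2 = 5.96875 dB → -33.03125 dBFS; +6 dB make-up → -27.03125 dBFS.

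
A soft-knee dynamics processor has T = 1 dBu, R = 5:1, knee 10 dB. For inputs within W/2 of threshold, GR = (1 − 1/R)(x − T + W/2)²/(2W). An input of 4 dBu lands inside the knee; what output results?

1.44 dBu

x − T + W/2 = 4 − 1 + 5 = 8.
GR = (1 − 1/5) × 8² / 20 = 0.8 × 64 / 20 = 2.56 dB.
Output = 4 − 2.56 = 1.44 dBu.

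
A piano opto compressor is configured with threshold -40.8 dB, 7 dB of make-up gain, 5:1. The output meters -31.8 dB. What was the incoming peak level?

-30.8 dB

Remove make-up: -31.8 − 7 = -38.8 dB.
Post-compression overshoot = -38.8 − (-40.8) = 2 dB.
Input overshoot = R × output overshoot = 10 dB → input = -40.8 + 10 = -30.8 dB.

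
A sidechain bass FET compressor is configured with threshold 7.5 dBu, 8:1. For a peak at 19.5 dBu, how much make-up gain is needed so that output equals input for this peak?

10.5 dB

Without make-up, output = threshold + overshoot/8 = 7.5 + 1.5 = 9 dBu.
Gap to target: 10.5 dB.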